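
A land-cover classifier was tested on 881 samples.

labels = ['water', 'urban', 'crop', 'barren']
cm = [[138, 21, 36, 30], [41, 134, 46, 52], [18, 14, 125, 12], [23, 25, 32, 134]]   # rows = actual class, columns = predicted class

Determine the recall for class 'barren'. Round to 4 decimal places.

Take TP from the diagonal, FP from the rest of the 'barren' prediction marginal, FN from the rest of the 'barren' actual marginal.
recall = TP/(TP+FN).
barren: TP=134, FN=23+25+32=80 → 134/214 = 0.62617

0.6262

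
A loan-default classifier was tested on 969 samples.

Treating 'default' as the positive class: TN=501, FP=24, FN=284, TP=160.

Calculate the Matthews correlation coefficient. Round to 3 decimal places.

0.400

MCC = (TP·TN − FP·FN) / √((TP+FP)(TP+FN)(TN+FP)(TN+FN))
Numerator = 160·501 − 24·284 = 73344
Denominator = √(184·444·525·785) = √33668964000 = 183491.0461
MCC = 73344 / 183491.0461 = 0.400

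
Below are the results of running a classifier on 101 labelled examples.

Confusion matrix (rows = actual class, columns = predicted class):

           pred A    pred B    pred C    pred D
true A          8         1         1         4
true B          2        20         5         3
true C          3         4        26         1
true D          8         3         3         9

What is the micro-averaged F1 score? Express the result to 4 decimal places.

0.6238

Micro-averaging pools counts across classes: ΣTP=63, ΣFP=38, ΣFN=38.
Micro-F1 score = 2·TP/(2·TP+FP+FN) on pooled counts = 0.6238 (equals overall accuracy in single-label multiclass).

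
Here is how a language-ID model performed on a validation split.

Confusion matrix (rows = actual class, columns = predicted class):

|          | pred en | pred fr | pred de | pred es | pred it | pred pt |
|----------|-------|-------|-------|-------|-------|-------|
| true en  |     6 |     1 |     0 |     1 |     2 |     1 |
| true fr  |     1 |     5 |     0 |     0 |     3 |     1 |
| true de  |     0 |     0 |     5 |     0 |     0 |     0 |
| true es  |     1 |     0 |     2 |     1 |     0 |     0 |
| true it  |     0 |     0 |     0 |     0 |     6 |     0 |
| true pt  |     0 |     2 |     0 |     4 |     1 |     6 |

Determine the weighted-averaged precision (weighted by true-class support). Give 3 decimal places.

Per-class precision (TP/(TP+FP)):
  en: TP=6, FP=1+0+1+0+0=2 → 6/8 = 0.7500
  fr: TP=5, FP=1+0+0+0+2=3 → 5/8 = 0.6250
  de: TP=5, FP=0+0+2+0+0=2 → 5/7 = 0.7143
  es: TP=1, FP=1+0+0+0+4=5 → 1/6 = 0.1667
  it: TP=6, FP=2+3+0+0+1=6 → 6/12 = 0.5000
  pt: TP=6, FP=1+1+0+0+0=2 → 6/8 = 0.7500
Weighted-precision = Σ (supportᵢ/N)·precisionᵢ with N=49: (11/49)·0.7500 + (10/49)·0.6250 + (5/49)·0.7143 + (4/49)·0.1667 + (6/49)·0.5000 + (13/49)·0.7500 = 0.643

0.643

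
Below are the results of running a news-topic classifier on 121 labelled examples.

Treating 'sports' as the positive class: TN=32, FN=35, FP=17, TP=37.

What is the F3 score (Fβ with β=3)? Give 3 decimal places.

0.527

Fβ = (1+β²)·TP / ((1+β²)·TP + β²·FN + FP), with β²=9
= 10·37 / (10·37 + 9·35 + 17) = 0.527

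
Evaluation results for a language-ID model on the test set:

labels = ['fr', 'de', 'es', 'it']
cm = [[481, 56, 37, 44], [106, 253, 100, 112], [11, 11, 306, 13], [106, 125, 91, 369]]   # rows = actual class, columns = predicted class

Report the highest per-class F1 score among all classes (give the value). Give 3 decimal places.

0.728

Per-class F1 score (2·TP/(2·TP+FP+FN)):
  fr: TP=481, FP=106+11+106=223, FN=56+37+44=137 → 962/1322 = 0.7277
  de: TP=253, FP=56+11+125=192, FN=106+100+112=318 → 506/1016 = 0.4980
  es: TP=306, FP=37+100+91=228, FN=11+11+13=35 → 612/875 = 0.6994
  it: TP=369, FP=44+112+13=169, FN=106+125+91=322 → 738/1229 = 0.6005
Highest is class 'fr' with F1 score = 0.728.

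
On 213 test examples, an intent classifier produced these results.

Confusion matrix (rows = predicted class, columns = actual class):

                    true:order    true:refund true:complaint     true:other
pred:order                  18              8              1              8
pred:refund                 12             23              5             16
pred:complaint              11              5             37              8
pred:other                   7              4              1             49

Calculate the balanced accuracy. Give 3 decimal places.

Balanced accuracy = mean of per-class recall.
  order: recall = 18/48 = 0.3750
  refund: recall = 23/40 = 0.5750
  complaint: recall = 37/44 = 0.8409
  other: recall = 49/81 = 0.6049
Mean = (0.3750 + 0.5750 + 0.8409 + 0.6049) / 4 = 0.599

0.599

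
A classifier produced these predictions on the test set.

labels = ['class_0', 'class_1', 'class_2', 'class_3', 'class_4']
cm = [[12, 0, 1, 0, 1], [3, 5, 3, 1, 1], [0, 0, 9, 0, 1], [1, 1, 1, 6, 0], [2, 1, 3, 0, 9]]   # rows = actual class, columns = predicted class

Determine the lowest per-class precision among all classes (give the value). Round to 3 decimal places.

0.529

Per-class precision (TP/(TP+FP)):
  class_0: TP=12, FP=3+0+1+2=6 → 12/18 = 0.6667
  class_1: TP=5, FP=0+0+1+1=2 → 5/7 = 0.7143
  class_2: TP=9, FP=1+3+1+3=8 → 9/17 = 0.5294
  class_3: TP=6, FP=0+1+0+0=1 → 6/7 = 0.8571
  class_4: TP=9, FP=1+1+1+0=3 → 9/12 = 0.7500
Lowest is class 'class_2' with precision = 0.529.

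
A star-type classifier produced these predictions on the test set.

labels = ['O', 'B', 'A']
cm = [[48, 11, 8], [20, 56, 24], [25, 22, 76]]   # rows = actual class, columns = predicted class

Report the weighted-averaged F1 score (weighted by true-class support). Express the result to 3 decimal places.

Per-class F1 score (2·TP/(2·TP+FP+FN)):
  O: TP=48, FP=20+25=45, FN=11+8=19 → 96/160 = 0.6000
  B: TP=56, FP=11+22=33, FN=20+24=44 → 112/189 = 0.5926
  A: TP=76, FP=8+24=32, FN=25+22=47 → 152/231 = 0.6580
Weighted-F1 score = Σ (supportᵢ/N)·F1 scoreᵢ with N=290: (67/290)·0.6000 + (100/290)·0.5926 + (123/290)·0.6580 = 0.622

0.622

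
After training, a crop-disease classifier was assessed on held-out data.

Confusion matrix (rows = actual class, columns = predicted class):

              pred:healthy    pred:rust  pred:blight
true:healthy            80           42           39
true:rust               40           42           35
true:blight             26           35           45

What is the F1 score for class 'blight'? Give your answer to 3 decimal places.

Take TP from the diagonal, FP from the rest of the 'blight' prediction marginal, FN from the rest of the 'blight' actual marginal.
F1 score = 2·TP/(2·TP+FP+FN).
blight: TP=45, FP=39+35=74, FN=26+35=61 → 90/225 = 0.4000

0.400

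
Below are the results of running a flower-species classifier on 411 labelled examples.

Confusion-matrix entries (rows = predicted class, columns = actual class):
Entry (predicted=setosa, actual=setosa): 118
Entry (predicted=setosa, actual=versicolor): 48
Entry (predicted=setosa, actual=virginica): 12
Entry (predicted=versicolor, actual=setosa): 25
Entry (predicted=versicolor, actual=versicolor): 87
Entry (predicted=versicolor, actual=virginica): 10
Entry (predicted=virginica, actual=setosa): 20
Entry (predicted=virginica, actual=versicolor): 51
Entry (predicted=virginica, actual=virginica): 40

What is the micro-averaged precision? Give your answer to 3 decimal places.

0.596

Micro-averaging pools counts across classes: ΣTP=245, ΣFP=166, ΣFN=166.
Micro-precision = TP/(TP+FP) on pooled counts = 0.596 (equals overall accuracy in single-label multiclass).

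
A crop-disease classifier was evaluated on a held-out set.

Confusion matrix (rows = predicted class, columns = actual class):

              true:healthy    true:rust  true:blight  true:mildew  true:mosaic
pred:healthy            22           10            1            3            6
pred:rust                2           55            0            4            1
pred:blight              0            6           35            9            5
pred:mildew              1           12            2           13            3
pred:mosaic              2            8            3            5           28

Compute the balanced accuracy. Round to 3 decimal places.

Balanced accuracy = mean of per-class recall.
  healthy: recall = 22/27 = 0.8148
  rust: recall = 55/91 = 0.6044
  blight: recall = 35/41 = 0.8537
  mildew: recall = 13/34 = 0.3824
  mosaic: recall = 28/43 = 0.6512
Mean = (0.8148 + 0.6044 + 0.8537 + 0.3824 + 0.6512) / 5 = 0.661

0.661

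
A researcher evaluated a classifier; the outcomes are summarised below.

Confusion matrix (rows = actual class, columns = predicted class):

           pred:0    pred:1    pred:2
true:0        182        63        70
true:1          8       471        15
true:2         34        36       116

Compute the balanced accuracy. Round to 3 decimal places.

0.718

Balanced accuracy = mean of per-class recall.
  0: recall = 182/315 = 0.5778
  1: recall = 471/494 = 0.9534
  2: recall = 116/186 = 0.6237
Mean = (0.5778 + 0.9534 + 0.6237) / 3 = 0.718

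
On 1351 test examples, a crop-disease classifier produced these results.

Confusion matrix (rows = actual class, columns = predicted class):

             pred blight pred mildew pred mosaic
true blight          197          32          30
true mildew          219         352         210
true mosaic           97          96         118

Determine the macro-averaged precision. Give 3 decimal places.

Per-class precision (TP/(TP+FP)):
  blight: TP=197, FP=219+97=316 → 197/513 = 0.3840
  mildew: TP=352, FP=32+96=128 → 352/480 = 0.7333
  mosaic: TP=118, FP=30+210=240 → 118/358 = 0.3296
Macro-precision = mean = (0.3840 + 0.7333 + 0.3296) / 3 = 0.482

0.482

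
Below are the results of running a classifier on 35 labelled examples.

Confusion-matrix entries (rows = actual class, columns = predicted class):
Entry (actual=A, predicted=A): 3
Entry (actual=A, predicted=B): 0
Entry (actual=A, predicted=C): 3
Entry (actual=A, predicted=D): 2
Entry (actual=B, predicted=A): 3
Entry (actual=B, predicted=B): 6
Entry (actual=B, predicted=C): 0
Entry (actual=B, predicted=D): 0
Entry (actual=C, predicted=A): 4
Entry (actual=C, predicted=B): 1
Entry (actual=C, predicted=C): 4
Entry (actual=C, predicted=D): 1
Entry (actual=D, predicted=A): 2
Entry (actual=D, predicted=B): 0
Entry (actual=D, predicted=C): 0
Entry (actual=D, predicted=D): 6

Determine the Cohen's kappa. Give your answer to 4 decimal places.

0.3939

Observed agreement pₒ = trace/N = 19/35 = 0.54286
Expected agreement pₑ = Σ (rowᵢ·colᵢ)/N² = (8·12 + 9·7 + 10·7 + 8·9)/35² = 0.24571
κ = (pₒ − pₑ)/(1 − pₑ) = (0.54286 − 0.24571)/(1 − 0.24571) = 0.3939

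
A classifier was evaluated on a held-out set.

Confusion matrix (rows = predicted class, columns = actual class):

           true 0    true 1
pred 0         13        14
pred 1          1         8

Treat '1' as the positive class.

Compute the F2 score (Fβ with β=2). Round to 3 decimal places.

0.412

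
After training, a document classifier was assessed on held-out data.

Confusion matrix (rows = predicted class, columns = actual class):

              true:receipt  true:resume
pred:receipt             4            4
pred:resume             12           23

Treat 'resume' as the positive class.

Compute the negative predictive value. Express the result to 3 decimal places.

NPV = TN/(TN+FN) = 4/(4+4) = 0.500

0.500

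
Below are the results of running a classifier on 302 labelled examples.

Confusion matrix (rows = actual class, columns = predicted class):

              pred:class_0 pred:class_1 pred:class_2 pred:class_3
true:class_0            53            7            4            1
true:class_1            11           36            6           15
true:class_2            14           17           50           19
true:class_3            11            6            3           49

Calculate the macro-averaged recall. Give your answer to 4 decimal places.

0.6387

Per-class recall (TP/(TP+FN)):
  class_0: TP=53, FN=7+4+1=12 → 53/65 = 0.81538
  class_1: TP=36, FN=11+6+15=32 → 36/68 = 0.52941
  class_2: TP=50, FN=14+17+19=50 → 50/100 = 0.50000
  class_3: TP=49, FN=11+6+3=20 → 49/69 = 0.71014
Macro-recall = mean = (0.81538 + 0.52941 + 0.50000 + 0.71014) / 4 = 0.6387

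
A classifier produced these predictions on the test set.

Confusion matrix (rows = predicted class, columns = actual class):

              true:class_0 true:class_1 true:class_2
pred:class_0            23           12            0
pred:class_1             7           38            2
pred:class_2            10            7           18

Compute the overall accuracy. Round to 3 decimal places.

Accuracy = trace / total = (23+38+18=79) / 117 = 79/117 = 0.675

0.675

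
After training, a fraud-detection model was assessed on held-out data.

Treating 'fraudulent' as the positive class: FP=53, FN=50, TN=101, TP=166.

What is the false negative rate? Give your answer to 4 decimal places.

FNR = FN/(FN+TP) = 50/(50+166) = 0.2315

0.2315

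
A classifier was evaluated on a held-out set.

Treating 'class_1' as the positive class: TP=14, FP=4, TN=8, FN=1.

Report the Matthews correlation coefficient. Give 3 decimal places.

0.632

MCC = (TP·TN − FP·FN) / √((TP+FP)(TP+FN)(TN+FP)(TN+FN))
Numerator = 14·8 − 4·1 = 108
Denominator = √(18·15·12·9) = √29160 = 170.7630
MCC = 108 / 170.7630 = 0.632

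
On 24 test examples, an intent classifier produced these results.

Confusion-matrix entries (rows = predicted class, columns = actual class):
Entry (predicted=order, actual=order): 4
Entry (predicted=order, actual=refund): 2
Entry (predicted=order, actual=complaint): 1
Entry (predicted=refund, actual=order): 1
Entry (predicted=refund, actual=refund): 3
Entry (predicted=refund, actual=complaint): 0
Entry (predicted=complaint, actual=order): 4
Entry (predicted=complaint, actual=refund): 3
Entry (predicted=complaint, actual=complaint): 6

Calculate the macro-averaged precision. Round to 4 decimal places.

0.5943

Per-class precision (TP/(TP+FP)):
  order: TP=4, FP=2+1=3 → 4/7 = 0.57143
  refund: TP=3, FP=1+0=1 → 3/4 = 0.75000
  complaint: TP=6, FP=4+3=7 → 6/13 = 0.46154
Macro-precision = mean = (0.57143 + 0.75000 + 0.46154) / 3 = 0.5943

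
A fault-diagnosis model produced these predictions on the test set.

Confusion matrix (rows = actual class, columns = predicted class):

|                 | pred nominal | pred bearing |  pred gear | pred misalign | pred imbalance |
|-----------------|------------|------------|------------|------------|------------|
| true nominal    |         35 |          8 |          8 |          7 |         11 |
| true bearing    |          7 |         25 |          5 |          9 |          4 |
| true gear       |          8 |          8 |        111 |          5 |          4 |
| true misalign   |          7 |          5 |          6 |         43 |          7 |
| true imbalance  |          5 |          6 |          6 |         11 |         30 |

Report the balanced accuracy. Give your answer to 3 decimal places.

0.595

Balanced accuracy = mean of per-class recall.
  nominal: recall = 35/69 = 0.5072
  bearing: recall = 25/50 = 0.5000
  gear: recall = 111/136 = 0.8162
  misalign: recall = 43/68 = 0.6324
  imbalance: recall = 30/58 = 0.5172
Mean = (0.5072 + 0.5000 + 0.8162 + 0.6324 + 0.5172) / 5 = 0.595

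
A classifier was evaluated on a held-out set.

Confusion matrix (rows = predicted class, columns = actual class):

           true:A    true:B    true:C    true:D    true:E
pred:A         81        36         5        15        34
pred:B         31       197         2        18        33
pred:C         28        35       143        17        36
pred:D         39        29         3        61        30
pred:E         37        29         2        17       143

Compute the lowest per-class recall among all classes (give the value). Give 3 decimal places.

0.375

Per-class recall (TP/(TP+FN)):
  A: TP=81, FN=31+28+39+37=135 → 81/216 = 0.3750
  B: TP=197, FN=36+35+29+29=129 → 197/326 = 0.6043
  C: TP=143, FN=5+2+3+2=12 → 143/155 = 0.9226
  D: TP=61, FN=15+18+17+17=67 → 61/128 = 0.4766
  E: TP=143, FN=34+33+36+30=133 → 143/276 = 0.5181
Lowest is class 'A' with recall = 0.375.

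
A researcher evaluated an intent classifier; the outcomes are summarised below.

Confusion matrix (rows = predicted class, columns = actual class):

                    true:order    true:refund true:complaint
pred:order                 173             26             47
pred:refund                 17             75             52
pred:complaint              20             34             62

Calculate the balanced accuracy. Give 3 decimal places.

0.588

Balanced accuracy = mean of per-class recall.
  order: recall = 173/210 = 0.8238
  refund: recall = 75/135 = 0.5556
  complaint: recall = 62/161 = 0.3851
Mean = (0.8238 + 0.5556 + 0.3851) / 3 = 0.588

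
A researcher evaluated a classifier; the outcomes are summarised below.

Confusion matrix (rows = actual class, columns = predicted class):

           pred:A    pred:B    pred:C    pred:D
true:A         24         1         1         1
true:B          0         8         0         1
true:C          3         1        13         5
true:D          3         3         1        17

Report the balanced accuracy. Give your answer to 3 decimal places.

Balanced accuracy = mean of per-class recall.
  A: recall = 24/27 = 0.8889
  B: recall = 8/9 = 0.8889
  C: recall = 13/22 = 0.5909
  D: recall = 17/24 = 0.7083
Mean = (0.8889 + 0.8889 + 0.5909 + 0.7083) / 4 = 0.769

0.769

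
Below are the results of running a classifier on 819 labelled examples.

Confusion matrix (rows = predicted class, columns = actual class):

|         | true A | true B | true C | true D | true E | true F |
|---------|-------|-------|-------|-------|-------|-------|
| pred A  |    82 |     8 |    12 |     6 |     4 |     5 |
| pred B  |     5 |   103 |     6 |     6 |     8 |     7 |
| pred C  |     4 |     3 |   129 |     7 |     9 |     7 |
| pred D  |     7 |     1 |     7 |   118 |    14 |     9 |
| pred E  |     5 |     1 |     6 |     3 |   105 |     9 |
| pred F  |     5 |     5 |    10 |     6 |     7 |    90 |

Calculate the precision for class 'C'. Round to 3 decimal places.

Treat 'C' as positive and all other classes as negative.
precision = TP/(TP+FP).
C: TP=129, FP=4+3+7+9+7=30 → 129/159 = 0.8113

0.811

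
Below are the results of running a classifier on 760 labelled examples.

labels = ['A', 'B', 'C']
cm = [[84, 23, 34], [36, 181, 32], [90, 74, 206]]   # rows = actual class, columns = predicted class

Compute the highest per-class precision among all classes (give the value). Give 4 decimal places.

Per-class precision (TP/(TP+FP)):
  A: TP=84, FP=36+90=126 → 84/210 = 0.40000
  B: TP=181, FP=23+74=97 → 181/278 = 0.65108
  C: TP=206, FP=34+32=66 → 206/272 = 0.75735
Highest is class 'C' with precision = 0.7574.

0.7574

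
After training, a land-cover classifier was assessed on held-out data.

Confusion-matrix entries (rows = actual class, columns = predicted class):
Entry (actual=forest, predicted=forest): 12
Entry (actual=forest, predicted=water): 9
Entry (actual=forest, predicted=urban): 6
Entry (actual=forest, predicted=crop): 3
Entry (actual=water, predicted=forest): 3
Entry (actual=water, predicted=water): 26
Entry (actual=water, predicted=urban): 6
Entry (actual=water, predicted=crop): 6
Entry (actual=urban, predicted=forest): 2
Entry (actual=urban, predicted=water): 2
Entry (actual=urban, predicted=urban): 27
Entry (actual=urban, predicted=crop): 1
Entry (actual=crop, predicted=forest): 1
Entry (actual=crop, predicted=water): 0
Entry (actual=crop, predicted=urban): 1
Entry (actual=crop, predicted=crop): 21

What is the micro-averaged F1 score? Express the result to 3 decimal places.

0.683

Micro-averaging pools counts across classes: ΣTP=86, ΣFP=40, ΣFN=40.
Micro-F1 score = 2·TP/(2·TP+FP+FN) on pooled counts = 0.683 (equals overall accuracy in single-label multiclass).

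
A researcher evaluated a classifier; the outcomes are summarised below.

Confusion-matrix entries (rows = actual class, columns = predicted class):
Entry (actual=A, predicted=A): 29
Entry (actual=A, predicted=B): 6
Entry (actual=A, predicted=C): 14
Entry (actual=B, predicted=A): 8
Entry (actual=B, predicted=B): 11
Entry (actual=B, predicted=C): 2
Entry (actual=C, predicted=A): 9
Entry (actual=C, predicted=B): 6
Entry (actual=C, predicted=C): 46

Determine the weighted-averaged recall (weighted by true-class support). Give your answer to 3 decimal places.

0.656

Per-class recall (TP/(TP+FN)):
  A: TP=29, FN=6+14=20 → 29/49 = 0.5918
  B: TP=11, FN=8+2=10 → 11/21 = 0.5238
  C: TP=46, FN=9+6=15 → 46/61 = 0.7541
Weighted-recall = Σ (supportᵢ/N)·recallᵢ with N=131: (49/131)·0.5918 + (21/131)·0.5238 + (61/131)·0.7541 = 0.656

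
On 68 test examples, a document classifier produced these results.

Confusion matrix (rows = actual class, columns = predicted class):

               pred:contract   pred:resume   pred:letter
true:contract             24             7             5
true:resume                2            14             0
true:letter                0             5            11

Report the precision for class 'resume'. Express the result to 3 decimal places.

0.538

precision = TP/(TP+FP).
resume: TP=14, FP=7+5=12 → 14/26 = 0.5385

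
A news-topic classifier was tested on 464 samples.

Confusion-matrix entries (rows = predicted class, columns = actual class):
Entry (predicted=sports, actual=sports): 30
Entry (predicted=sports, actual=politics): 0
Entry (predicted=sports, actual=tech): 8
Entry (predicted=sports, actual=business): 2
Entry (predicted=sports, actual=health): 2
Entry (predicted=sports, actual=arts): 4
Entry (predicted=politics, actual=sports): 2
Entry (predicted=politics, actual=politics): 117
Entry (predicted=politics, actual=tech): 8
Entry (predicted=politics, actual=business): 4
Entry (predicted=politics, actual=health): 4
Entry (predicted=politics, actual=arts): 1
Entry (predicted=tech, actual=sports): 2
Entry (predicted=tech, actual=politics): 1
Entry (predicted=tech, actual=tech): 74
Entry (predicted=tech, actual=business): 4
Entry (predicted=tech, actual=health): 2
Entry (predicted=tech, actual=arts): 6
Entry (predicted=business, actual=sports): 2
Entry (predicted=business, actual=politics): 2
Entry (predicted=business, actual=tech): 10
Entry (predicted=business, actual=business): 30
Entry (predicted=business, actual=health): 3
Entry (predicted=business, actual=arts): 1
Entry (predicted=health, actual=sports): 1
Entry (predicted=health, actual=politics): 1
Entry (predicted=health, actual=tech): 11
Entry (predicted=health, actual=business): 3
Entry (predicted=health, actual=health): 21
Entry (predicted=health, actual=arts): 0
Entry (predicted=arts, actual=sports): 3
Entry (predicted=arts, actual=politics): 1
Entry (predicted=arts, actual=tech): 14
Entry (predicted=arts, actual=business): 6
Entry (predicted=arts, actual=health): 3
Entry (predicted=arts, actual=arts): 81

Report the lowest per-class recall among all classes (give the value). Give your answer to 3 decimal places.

Per-class recall (TP/(TP+FN)):
  sports: TP=30, FN=2+2+2+1+3=10 → 30/40 = 0.7500
  politics: TP=117, FN=0+1+2+1+1=5 → 117/122 = 0.9590
  tech: TP=74, FN=8+8+10+11+14=51 → 74/125 = 0.5920
  business: TP=30, FN=2+4+4+3+6=19 → 30/49 = 0.6122
  health: TP=21, FN=2+4+2+3+3=14 → 21/35 = 0.6000
  arts: TP=81, FN=4+1+6+1+0=12 → 81/93 = 0.8710
Lowest is class 'tech' with recall = 0.592.

0.592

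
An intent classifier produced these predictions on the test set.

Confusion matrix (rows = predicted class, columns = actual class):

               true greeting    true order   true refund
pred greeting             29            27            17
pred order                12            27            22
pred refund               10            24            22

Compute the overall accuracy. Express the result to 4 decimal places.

Accuracy = trace / total = (29+27+22=78) / 190 = 78/190 = 0.4105

0.4105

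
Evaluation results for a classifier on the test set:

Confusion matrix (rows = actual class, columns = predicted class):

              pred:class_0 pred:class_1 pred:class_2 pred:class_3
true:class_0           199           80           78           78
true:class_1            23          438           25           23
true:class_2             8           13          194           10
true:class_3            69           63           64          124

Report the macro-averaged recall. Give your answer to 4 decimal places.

0.6419

Per-class recall (TP/(TP+FN)):
  class_0: TP=199, FN=80+78+78=236 → 199/435 = 0.45747
  class_1: TP=438, FN=23+25+23=71 → 438/509 = 0.86051
  class_2: TP=194, FN=8+13+10=31 → 194/225 = 0.86222
  class_3: TP=124, FN=69+63+64=196 → 124/320 = 0.38750
Macro-recall = mean = (0.45747 + 0.86051 + 0.86222 + 0.38750) / 4 = 0.6419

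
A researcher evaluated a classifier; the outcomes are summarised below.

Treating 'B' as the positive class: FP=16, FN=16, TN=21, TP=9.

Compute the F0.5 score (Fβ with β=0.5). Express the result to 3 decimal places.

0.360

Fβ = (1+β²)·TP / ((1+β²)·TP + β²·FN + FP), with β²=1/4
= 1.25·9 / (1.25·9 + 0.25·16 + 16) = 0.360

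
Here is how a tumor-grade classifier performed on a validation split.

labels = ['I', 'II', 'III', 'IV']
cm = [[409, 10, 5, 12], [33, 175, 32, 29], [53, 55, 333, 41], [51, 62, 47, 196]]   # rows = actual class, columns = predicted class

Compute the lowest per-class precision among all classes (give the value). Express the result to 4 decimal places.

Per-class precision (TP/(TP+FP)):
  I: TP=409, FP=33+53+51=137 → 409/546 = 0.74908
  II: TP=175, FP=10+55+62=127 → 175/302 = 0.57947
  III: TP=333, FP=5+32+47=84 → 333/417 = 0.79856
  IV: TP=196, FP=12+29+41=82 → 196/278 = 0.70504
Lowest is class 'II' with precision = 0.5795.

0.5795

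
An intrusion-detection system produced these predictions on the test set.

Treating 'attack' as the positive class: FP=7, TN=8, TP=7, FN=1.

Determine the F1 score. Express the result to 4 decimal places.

0.6364

Precision = TP/(TP+FP) = 7/14 = 0.5000
Recall = TP/(TP+FN) = 7/8 = 0.8750
F1 = 2·TP/(2·TP+FP+FN) = 14/22 = 0.6364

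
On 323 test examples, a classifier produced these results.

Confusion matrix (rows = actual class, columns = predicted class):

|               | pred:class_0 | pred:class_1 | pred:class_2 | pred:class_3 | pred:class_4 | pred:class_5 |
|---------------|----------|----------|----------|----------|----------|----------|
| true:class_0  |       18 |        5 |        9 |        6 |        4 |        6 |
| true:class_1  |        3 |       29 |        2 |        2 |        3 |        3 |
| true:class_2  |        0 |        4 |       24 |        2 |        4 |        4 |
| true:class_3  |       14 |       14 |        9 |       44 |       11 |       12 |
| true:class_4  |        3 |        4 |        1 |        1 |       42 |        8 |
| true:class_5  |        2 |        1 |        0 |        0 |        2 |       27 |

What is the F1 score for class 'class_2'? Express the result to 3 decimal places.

0.578

F1 score = 2·TP/(2·TP+FP+FN).
class_2: TP=24, FP=9+2+9+1+0=21, FN=0+4+2+4+4=14 → 48/83 = 0.5783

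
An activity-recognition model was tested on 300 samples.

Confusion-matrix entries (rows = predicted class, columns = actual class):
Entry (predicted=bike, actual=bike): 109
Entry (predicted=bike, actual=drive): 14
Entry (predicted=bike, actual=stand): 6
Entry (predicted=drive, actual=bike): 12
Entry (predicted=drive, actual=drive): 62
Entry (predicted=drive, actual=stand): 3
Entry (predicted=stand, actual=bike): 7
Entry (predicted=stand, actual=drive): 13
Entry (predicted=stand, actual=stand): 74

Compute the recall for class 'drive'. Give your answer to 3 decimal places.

0.697

Take TP from the diagonal, FP from the rest of the 'drive' prediction marginal, FN from the rest of the 'drive' actual marginal.
recall = TP/(TP+FN).
drive: TP=62, FN=14+13=27 → 62/89 = 0.6966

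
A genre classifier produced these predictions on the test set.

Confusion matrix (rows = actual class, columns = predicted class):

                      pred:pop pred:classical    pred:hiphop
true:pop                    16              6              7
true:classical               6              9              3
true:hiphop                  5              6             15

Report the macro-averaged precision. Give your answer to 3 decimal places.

Per-class precision (TP/(TP+FP)):
  pop: TP=16, FP=6+5=11 → 16/27 = 0.5926
  classical: TP=9, FP=6+6=12 → 9/21 = 0.4286
  hiphop: TP=15, FP=7+3=10 → 15/25 = 0.6000
Macro-precision = mean = (0.5926 + 0.4286 + 0.6000) / 3 = 0.540

0.540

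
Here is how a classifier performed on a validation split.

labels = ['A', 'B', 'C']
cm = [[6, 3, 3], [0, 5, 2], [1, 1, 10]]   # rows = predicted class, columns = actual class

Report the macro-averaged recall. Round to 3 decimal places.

Per-class recall (TP/(TP+FN)):
  A: TP=6, FN=0+1=1 → 6/7 = 0.8571
  B: TP=5, FN=3+1=4 → 5/9 = 0.5556
  C: TP=10, FN=3+2=5 → 10/15 = 0.6667
Macro-recall = mean = (0.8571 + 0.5556 + 0.6667) / 3 = 0.693

0.693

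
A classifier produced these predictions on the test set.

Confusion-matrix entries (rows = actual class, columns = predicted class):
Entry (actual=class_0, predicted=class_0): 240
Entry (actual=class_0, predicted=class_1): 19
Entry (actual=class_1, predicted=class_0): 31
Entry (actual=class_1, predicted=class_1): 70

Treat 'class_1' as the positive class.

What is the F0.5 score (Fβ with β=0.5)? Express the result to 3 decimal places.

Fβ = (1+β²)·TP / ((1+β²)·TP + β²·FN + FP), with β²=1/4
= 1.25·70 / (1.25·70 + 0.25·31 + 19) = 0.766

0.766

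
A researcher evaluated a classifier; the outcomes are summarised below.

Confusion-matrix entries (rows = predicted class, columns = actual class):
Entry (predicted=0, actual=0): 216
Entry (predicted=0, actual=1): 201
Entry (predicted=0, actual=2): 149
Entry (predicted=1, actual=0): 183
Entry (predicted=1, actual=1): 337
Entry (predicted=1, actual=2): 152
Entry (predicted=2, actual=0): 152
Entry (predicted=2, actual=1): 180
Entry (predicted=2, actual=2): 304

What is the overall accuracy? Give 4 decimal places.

0.4573

Accuracy = trace / total = (216+337+304=857) / 1874 = 857/1874 = 0.4573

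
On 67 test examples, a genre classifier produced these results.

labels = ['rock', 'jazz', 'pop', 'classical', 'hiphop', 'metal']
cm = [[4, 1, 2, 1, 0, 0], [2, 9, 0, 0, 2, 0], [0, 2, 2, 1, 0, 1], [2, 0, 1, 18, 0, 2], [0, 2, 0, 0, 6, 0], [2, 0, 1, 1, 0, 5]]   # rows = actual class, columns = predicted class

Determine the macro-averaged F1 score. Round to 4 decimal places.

0.6001

Per-class F1 score (2·TP/(2·TP+FP+FN)):
  rock: TP=4, FP=2+0+2+0+2=6, FN=1+2+1+0+0=4 → 8/18 = 0.44444
  jazz: TP=9, FP=1+2+0+2+0=5, FN=2+0+0+2+0=4 → 18/27 = 0.66667
  pop: TP=2, FP=2+0+1+0+1=4, FN=0+2+1+0+1=4 → 4/12 = 0.33333
  classical: TP=18, FP=1+0+1+0+1=3, FN=2+0+1+0+2=5 → 36/44 = 0.81818
  hiphop: TP=6, FP=0+2+0+0+0=2, FN=0+2+0+0+0=2 → 12/16 = 0.75000
  metal: TP=5, FP=0+0+1+2+0=3, FN=2+0+1+1+0=4 → 10/17 = 0.58824
Macro-F1 score = mean = (0.44444 + 0.66667 + 0.33333 + 0.81818 + 0.75000 + 0.58824) / 6 = 0.6001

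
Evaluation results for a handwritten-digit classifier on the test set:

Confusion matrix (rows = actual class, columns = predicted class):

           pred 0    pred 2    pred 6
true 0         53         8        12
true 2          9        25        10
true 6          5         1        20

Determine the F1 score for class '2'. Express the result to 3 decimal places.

One-vs-rest for '2': TP = diagonal; FP = other classes predicted '2'; FN = '2' predicted as other.
F1 score = 2·TP/(2·TP+FP+FN).
2: TP=25, FP=8+1=9, FN=9+10=19 → 50/78 = 0.6410

0.641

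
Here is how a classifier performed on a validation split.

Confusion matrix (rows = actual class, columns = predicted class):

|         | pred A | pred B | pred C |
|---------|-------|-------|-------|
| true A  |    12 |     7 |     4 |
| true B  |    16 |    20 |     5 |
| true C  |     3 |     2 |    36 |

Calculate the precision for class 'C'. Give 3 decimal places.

Treat 'C' as positive and all other classes as negative.
precision = TP/(TP+FP).
C: TP=36, FP=4+5=9 → 36/45 = 0.8000

0.800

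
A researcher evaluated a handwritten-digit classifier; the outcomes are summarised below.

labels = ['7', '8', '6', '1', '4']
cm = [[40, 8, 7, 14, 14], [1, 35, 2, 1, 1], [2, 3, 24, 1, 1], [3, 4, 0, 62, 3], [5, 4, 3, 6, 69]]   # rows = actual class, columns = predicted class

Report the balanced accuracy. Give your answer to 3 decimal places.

Balanced accuracy = mean of per-class recall.
  7: recall = 40/83 = 0.4819
  8: recall = 35/40 = 0.8750
  6: recall = 24/31 = 0.7742
  1: recall = 62/72 = 0.8611
  4: recall = 69/87 = 0.7931
Mean = (0.4819 + 0.8750 + 0.7742 + 0.8611 + 0.7931) / 5 = 0.757

0.757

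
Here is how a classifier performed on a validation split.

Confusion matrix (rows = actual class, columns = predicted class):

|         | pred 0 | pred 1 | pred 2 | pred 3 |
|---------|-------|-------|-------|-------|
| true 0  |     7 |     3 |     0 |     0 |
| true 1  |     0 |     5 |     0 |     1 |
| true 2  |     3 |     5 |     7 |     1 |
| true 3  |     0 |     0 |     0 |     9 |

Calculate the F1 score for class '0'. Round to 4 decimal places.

F1 score = 2·TP/(2·TP+FP+FN).
0: TP=7, FP=0+3+0=3, FN=3+0+0=3 → 14/20 = 0.70000

0.7000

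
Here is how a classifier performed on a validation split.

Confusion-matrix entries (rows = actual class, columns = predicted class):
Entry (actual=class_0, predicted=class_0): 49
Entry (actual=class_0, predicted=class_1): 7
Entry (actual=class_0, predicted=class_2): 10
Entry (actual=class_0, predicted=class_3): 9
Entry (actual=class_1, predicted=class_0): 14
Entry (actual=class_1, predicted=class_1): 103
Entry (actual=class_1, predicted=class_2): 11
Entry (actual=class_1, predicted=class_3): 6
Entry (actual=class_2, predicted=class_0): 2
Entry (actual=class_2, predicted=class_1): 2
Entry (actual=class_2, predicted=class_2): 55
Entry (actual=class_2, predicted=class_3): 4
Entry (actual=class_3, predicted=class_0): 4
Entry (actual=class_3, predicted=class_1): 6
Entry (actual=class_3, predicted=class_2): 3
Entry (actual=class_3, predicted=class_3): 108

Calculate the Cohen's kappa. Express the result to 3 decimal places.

Observed agreement pₒ = trace/N = 315/393 = 0.8015
Expected agreement pₑ = Σ (rowᵢ·colᵢ)/N² = (75·69 + 134·118 + 63·79 + 121·127)/393² = 0.2676
κ = (pₒ − pₑ)/(1 − pₑ) = (0.8015 − 0.2676)/(1 − 0.2676) = 0.729

0.729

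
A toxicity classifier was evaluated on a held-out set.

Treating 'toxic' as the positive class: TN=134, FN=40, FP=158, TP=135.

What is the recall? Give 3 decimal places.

0.771

Recall = TP/(TP+FN) = 135/(135+40) = 135/175 = 0.771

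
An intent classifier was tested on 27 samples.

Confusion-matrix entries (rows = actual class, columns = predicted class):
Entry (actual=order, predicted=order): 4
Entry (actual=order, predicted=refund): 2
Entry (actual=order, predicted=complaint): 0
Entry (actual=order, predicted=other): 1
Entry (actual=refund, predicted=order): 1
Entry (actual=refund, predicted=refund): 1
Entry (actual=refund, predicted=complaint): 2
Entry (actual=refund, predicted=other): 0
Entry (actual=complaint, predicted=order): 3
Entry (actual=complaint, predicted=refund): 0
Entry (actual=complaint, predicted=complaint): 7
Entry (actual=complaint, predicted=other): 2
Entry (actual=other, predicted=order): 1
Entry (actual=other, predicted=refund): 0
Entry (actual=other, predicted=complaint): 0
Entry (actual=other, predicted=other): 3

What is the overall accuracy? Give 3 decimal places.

0.556

Accuracy = trace / total = (4+1+7+3=15) / 27 = 15/27 = 0.556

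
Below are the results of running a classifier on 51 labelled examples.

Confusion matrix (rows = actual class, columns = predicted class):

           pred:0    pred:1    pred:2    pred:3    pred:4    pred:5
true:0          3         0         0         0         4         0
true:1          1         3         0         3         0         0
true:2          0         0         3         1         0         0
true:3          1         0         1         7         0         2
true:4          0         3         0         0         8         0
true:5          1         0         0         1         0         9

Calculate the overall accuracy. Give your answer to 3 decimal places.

0.647

Accuracy = trace / total = (3+3+3+7+8+9=33) / 51 = 33/51 = 0.647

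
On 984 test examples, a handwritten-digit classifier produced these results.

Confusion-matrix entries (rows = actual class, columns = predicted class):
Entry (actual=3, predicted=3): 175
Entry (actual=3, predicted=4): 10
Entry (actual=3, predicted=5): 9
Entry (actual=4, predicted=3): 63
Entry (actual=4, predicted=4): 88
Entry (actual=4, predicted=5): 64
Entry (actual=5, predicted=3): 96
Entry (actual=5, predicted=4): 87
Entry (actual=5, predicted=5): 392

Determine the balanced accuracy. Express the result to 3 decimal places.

Balanced accuracy = mean of per-class recall.
  3: recall = 175/194 = 0.9021
  4: recall = 88/215 = 0.4093
  5: recall = 392/575 = 0.6817
Mean = (0.9021 + 0.4093 + 0.6817) / 3 = 0.664

0.664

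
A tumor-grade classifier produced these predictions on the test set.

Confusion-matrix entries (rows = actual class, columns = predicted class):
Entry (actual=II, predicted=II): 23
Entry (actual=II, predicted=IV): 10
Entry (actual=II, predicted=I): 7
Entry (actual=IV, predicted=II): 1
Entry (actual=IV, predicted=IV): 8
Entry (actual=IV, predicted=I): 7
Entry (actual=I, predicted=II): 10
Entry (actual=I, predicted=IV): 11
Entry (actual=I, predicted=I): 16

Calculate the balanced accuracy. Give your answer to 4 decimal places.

Balanced accuracy = mean of per-class recall.
  II: recall = 23/40 = 0.57500
  IV: recall = 8/16 = 0.50000
  I: recall = 16/37 = 0.43243
Mean = (0.57500 + 0.50000 + 0.43243) / 3 = 0.5025

0.5025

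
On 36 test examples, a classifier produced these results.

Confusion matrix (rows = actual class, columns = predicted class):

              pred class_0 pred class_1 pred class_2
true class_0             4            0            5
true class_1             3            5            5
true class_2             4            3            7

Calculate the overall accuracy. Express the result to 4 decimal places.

0.4444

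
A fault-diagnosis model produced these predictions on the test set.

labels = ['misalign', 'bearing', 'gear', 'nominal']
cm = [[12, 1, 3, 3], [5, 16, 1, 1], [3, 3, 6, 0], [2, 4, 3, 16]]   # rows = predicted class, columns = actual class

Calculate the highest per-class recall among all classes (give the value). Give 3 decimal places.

0.800

Per-class recall (TP/(TP+FN)):
  misalign: TP=12, FN=5+3+2=10 → 12/22 = 0.5455
  bearing: TP=16, FN=1+3+4=8 → 16/24 = 0.6667
  gear: TP=6, FN=3+1+3=7 → 6/13 = 0.4615
  nominal: TP=16, FN=3+1+0=4 → 16/20 = 0.8000
Highest is class 'nominal' with recall = 0.800.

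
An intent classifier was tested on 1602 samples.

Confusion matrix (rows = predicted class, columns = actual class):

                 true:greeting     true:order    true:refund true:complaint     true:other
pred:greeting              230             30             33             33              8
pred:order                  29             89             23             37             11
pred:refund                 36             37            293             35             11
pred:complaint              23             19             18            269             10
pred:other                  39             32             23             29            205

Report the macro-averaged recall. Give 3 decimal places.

Per-class recall (TP/(TP+FN)):
  greeting: TP=230, FN=29+36+23+39=127 → 230/357 = 0.6443
  order: TP=89, FN=30+37+19+32=118 → 89/207 = 0.4300
  refund: TP=293, FN=33+23+18+23=97 → 293/390 = 0.7513
  complaint: TP=269, FN=33+37+35+29=134 → 269/403 = 0.6675
  other: TP=205, FN=8+11+11+10=40 → 205/245 = 0.8367
Macro-recall = mean = (0.6443 + 0.4300 + 0.7513 + 0.6675 + 0.8367) / 5 = 0.666

0.666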